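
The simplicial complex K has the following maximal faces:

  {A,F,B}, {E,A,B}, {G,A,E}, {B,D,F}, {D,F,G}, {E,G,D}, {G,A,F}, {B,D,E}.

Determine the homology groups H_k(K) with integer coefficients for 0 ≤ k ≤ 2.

Take the total order A < B < D < E < F < G on the vertex set. Then K (dimension 2) consists of the simplices:

  0-simplices (6): A, B, D, E, F, G
  1-simplices (12): AB, AE, AF, AG, BD, BE, BF, DE, DF, DG, EG, FG
  2-simplices (8): ABE, ABF, AEG, AFG, BDE, BDF, DEG, DFG

Hence C_0 ≅ Z^6, C_1 ≅ Z^12, C_2 ≅ Z^8.

Boundary ∂_1: C_1 → C_0 maps an edge to its endpoints' difference, ∂[p,q] = q − p.
This gives a 6×12 integer matrix of rank 5; reducing to Smith normal form yields diagonal entries (1,1,1,1,1).

The boundary map ∂_2: C_2 → C_1 maps a triangle to the signed sum of its edges. For instance
  ∂ABE = BE − AE + AB,
  ∂DEG = EG − DG + DE.
The resulting 12×8 matrix has rank 7, and its Smith normal form has invariant factors (1,1,1,1,1,1,1).

From H_k ≅ ker(∂_k) / im(∂_{k+1}) we obtain:

  H_0: rank C_0 − rank ∂_1 = 6 − 5 = 1, and the invariant factors of ∂_1 are all 1, so H_0 ≅ Z.
  H_1: rank ker ∂_1 − rank ∂_2 = (12 − 5) − 7 = 0, and the invariant factors of ∂_2 are all 1, so H_1 ≅ 0.
  H_2: rank ker ∂_2 − rank ∂_3 = (8 − 7) − 0 = 1, and there is no ∂_3, so H_2 ≅ Z.

As a check, the Euler characteristic is 6 − 12 + 8 = 2, which agrees with 1 − 0 + 1 = 2.

H_0 = Z,  H_1 = 0,  H_2 = Z.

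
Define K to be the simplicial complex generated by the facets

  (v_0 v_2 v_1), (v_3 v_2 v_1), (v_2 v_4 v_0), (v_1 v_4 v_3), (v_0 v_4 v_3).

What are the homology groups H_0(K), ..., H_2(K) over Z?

Fix the vertex order v_0 < v_1 < v_2 < v_3 < v_4 and write every simplex with vertices in increasing order. Then dim K = 2 and the simplices of K are:

  0-simplices (5): [v_0], [v_1], [v_2], [v_3], [v_4]
  1-simplices (10): [v_0,v_1], [v_0,v_2], [v_0,v_3], [v_0,v_4], [v_1,v_2], [v_1,v_3], [v_1,v_4], [v_2,v_3], [v_2,v_4], [v_3,v_4]
  2-simplices (5): [v_0,v_1,v_2], [v_0,v_2,v_4], [v_0,v_3,v_4], [v_1,v_2,v_3], [v_1,v_3,v_4]

so the chain groups are C_0 ≅ Z^5, C_1 ≅ Z^10, C_2 ≅ Z^5.

∂_1: C_1 → C_0 is given by ∂[p,q] = [q] − [p]. For instance
  ∂[v_1,v_3] = [v_3] − [v_1].
The resulting 5×10 matrix has rank 4, and its Smith normal form has invariant factors (1,1,1,1).

Boundary ∂_2: C_2 → C_1 acts by ∂[p,q,r] = [q,r] − [p,r] + [p,q]. For instance
  ∂[v_0,v_2,v_4] = [v_2,v_4] − [v_0,v_4] + [v_0,v_2],
  ∂[v_0,v_1,v_2] = [v_1,v_2] − [v_0,v_2] + [v_0,v_1].
The 10×5 boundary matrix has rank 5 and Smith normal form diag(1,1,1,1,1).

Reading off H_k = ker ∂_k / im ∂_{k+1}:

  H_0: rank C_0 − rank ∂_1 = 5 − 4 = 1, and the invariant factors of ∂_1 are all 1, so H_0 = Z.
  H_1: rank ker ∂_1 − rank ∂_2 = (10 − 4) − 5 = 1, and the invariant factors of ∂_2 are all 1, so H_1 = Z.
  H_2: rank ker ∂_2 − rank ∂_3 = (5 − 5) − 0 = 0, and there is no ∂_3, so H_2 = 0.

(K is a triangulation of the Möbius band.)

H_0 = Z,  H_1 = Z,  H_2 = 0.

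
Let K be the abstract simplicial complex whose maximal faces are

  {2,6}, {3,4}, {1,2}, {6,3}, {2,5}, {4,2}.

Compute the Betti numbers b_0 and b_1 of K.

b_0 = 1, b_1 = 1.

Take the total order 1 < 2 < 3 < 4 < 5 < 6 on the vertex set. Then K (dimension 1) consists of the simplices:

  0-simplices (6): [1], [2], [3], [4], [5], [6]
  1-simplices (6): [1,2], [2,4], [2,5], [2,6], [3,4], [3,6]

so the chain groups are C_0 ≅ Z^6, C_1 ≅ Z^6.

The boundary map ∂_1: C_1 → C_0 maps an edge to its endpoints' difference, ∂[p,q] = q − p.
This gives a 6×6 integer matrix of rank 5; reducing to Smith normal form yields diagonal entries (1,1,1,1,1).

Computing H_k = (kernel of ∂_k) / (image of ∂_{k+1}):

  H_0: rank C_0 − rank ∂_1 = 6 − 5 = 1, and the invariant factors of ∂_1 are all 1, so H_0 = Z.
  H_1: rank ker ∂_1 − rank ∂_2 = (6 − 5) − 0 = 1, and there is no ∂_2, so H_1 = Z.

As a check, the Euler characteristic is 6 − 6 = 0, which agrees with 1 − 1 = 0.

Hence the Betti numbers are b_0 = 1, b_1 = 1.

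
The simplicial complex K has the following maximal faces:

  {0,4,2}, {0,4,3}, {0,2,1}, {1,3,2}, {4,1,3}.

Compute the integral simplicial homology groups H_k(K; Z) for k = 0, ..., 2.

H_0 = Z,  H_1 = Z,  H_2 = 0.

We work with the vertex ordering 0 < 1 < 2 < 3 < 4. The simplices of K, each written with vertices in increasing order, are:

  0-simplices (5): [0], [1], [2], [3], [4]
  1-simplices (10): [0,1], [0,2], [0,3], [0,4], [1,2], [1,3], [1,4], [2,3], [2,4], [3,4]
  2-simplices (5): [0,1,2], [0,2,4], [0,3,4], [1,2,3], [1,3,4]

giving chain groups C_0 ≅ Z^5, C_1 ≅ Z^10, C_2 ≅ Z^5.

The boundary map ∂_1: C_1 → C_0 sends each edge [p,q] (with p < q) to q − p.
The resulting 5×10 matrix has rank 4, and its Smith normal form has invariant factors (1,1,1,1).

Boundary ∂_2: C_2 → C_1 sends each 2-simplex [p,q,r] to [q,r] − [p,r] + [p,q]. For instance
  ∂[0,3,4] = [3,4] − [0,4] + [0,3],
  ∂[0,2,4] = [2,4] − [0,4] + [0,2].
As a 10×5 matrix over Z this has rank 5, with invariant factors (1,1,1,1,1).

Reading off H_k = ker ∂_k / im ∂_{k+1}:

  H_0: rank C_0 − rank ∂_1 = 5 − 4 = 1, and the invariant factors of ∂_1 are all 1, so H_0 ≅ Z.
  H_1: rank ker ∂_1 − rank ∂_2 = (10 − 4) − 5 = 1, and the invariant factors of ∂_2 are all 1, so H_1 ≅ Z.
  H_2: rank ker ∂_2 − rank ∂_3 = (5 − 5) − 0 = 0, and there is no ∂_3, so H_2 ≅ 0.

(K is a triangulation of the Möbius band.)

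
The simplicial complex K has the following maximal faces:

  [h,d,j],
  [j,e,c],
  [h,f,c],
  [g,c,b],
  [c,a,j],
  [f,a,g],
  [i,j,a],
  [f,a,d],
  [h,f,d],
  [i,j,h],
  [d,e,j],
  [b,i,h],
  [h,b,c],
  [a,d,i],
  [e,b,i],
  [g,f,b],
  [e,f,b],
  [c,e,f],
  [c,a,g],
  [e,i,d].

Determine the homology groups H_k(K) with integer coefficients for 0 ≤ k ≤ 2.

Take the total order a < b < c < d < e < f < g < h < i < j on the vertex set. Then K (dimension 2) consists of the simplices:

  0-simplices (10): a, b, c, d, e, f, g, h, i, j
  1-simplices (30): ac, ad, af, ag, ai, aj, bc, be, bf, bg, bh, bi, ce, cf, cg, ch, cj, de, df, dh, di, dj, ef, ei, ej, fg, fh, hi, hj, ij
  2-simplices (20): acg, acj, adf, adi, afg, aij, bcg, bch, bef, bei, bfg, bhi, cef, cej, cfh, dei, dej, dfh, dhj, hij

Hence C_0 ≅ Z^10, C_1 ≅ Z^30, C_2 ≅ Z^20.

Boundary ∂_1: C_1 → C_0 maps an edge to its endpoints' difference, ∂[p,q] = q − p.
The 10×30 boundary matrix has rank 9 and Smith normal form diag(1,1,1,1,1,1,1,1,1).

Boundary ∂_2: C_2 → C_1 sends each 2-simplex [p,q,r] to [q,r] − [p,r] + [p,q]. For instance
  ∂adi = di − ai + ad,
  ∂bhi = hi − bi + bh.
As a 30×20 matrix over Z this has rank 20, with invariant factors (1,1,1,1,1,1,1,1,1,1,1,1,1,1,1,1,1,1,1,2).

Now H_k = ker ∂_k / im ∂_{k+1}, so:

  H_0: rank C_0 − rank ∂_1 = 10 − 9 = 1, and the invariant factors of ∂_1 are all 1, so H_0 = Z.
  H_1: rank ker ∂_1 − rank ∂_2 = (30 − 9) − 20 = 1, and ∂_2 has invariant factor 2 > 1, so H_1 = Z ⊕ Z/2.
  H_2: rank ker ∂_2 − rank ∂_3 = (20 − 20) − 0 = 0, and there is no ∂_3, so H_2 = 0.

H_0 = Z,  H_1 = Z ⊕ Z/2,  H_2 = 0.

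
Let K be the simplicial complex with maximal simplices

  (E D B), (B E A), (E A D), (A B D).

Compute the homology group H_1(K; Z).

H_1 ≅ 0.

Take the total order A < B < D < E on the vertex set. Then K (dimension 2) consists of the simplices:

  0-simplices (4): A, B, D, E
  1-simplices (6): AB, AD, AE, BD, BE, DE
  2-simplices (4): ABD, ABE, ADE, BDE

so the chain groups are C_0 ≅ Z^4, C_1 ≅ Z^6, C_2 ≅ Z^4.

∂_1: C_1 → C_0 sends each edge [p,q] (with p < q) to q − p.
As a 4×6 matrix over Z this has rank 3, with invariant factors (1,1,1).

∂_2: C_2 → C_1 acts by ∂[p,q,r] = [q,r] − [p,r] + [p,q]. For instance
  ∂ABE = BE − AE + AB,
  ∂BDE = DE − BE + BD.
The 6×4 boundary matrix has rank 3 and Smith normal form diag(1,1,1).

Reading off H_k = ker ∂_k / im ∂_{k+1}:

  H_1: rank ker ∂_1 − rank ∂_2 = (6 − 3) − 3 = 0, and the invariant factors of ∂_2 are all 1, so H_1 = 0.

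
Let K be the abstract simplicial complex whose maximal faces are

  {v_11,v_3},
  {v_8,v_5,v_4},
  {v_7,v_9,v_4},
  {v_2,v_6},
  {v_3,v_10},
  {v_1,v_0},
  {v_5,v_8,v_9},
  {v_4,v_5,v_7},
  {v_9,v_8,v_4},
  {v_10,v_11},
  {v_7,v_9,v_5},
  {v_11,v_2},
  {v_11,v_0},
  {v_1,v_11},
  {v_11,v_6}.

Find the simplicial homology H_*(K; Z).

Take the total order v_0 < v_1 < v_2 < v_3 < v_4 < v_5 < v_6 < v_7 < v_8 < v_9 < v_10 < v_11 on the vertex set. Then K (dimension 2) consists of the simplices:

  0-simplices (12): [v_0], [v_1], [v_2], [v_3], [v_4], [v_5], [v_6], [v_7], [v_8], [v_9], [v_10], [v_11]
  1-simplices (18): (18 of them)
  2-simplices (6): [v_4,v_5,v_7], [v_4,v_5,v_8], [v_4,v_7,v_9], [v_4,v_8,v_9], [v_5,v_7,v_9], [v_5,v_8,v_9]

Hence C_0 ≅ Z^12, C_1 ≅ Z^18, C_2 ≅ Z^6.

∂_1: C_1 → C_0 sends each edge [p,q] (with p < q) to q − p.
The 12×18 boundary matrix has rank 10 and Smith normal form diag(1,1,1,1,1,1,1,1,1,1).

Boundary ∂_2: C_2 → C_1 maps a triangle to the signed sum of its edges. For instance
  ∂[v_4,v_7,v_9] = [v_7,v_9] − [v_4,v_9] + [v_4,v_7],
  ∂[v_5,v_7,v_9] = [v_7,v_9] − [v_5,v_9] + [v_5,v_7].
As a 18×6 matrix over Z this has rank 5, with invariant factors (1,1,1,1,1).

Computing H_k = (kernel of ∂_k) / (image of ∂_{k+1}):

  H_0: rank C_0 − rank ∂_1 = 12 − 10 = 2, and the invariant factors of ∂_1 are all 1, so H_0 ≅ Z^2.
  H_1: rank ker ∂_1 − rank ∂_2 = (18 − 10) − 5 = 3, and the invariant factors of ∂_2 are all 1, so H_1 ≅ Z^3.
  H_2: rank ker ∂_2 − rank ∂_3 = (6 − 5) − 0 = 1, and there is no ∂_3, so H_2 ≅ Z.

(K is a triangulation of the disjoint union of a wedge of 3 circles and the 2-sphere S^2.)

H_0 ≅ Z^2,  H_1 ≅ Z^3,  H_2 ≅ Z.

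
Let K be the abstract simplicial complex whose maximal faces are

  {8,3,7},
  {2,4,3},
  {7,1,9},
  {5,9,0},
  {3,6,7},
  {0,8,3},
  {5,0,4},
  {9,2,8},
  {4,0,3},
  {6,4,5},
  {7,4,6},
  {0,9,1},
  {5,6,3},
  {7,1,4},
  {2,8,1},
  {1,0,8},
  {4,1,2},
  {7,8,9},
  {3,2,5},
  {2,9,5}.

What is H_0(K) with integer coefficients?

Order the vertices as 0 < 1 < 2 < 3 < 4 < 5 < 6 < 7 < 8 < 9. Listing each simplex with vertices in this order, K has dimension 2 with simplices:

  0-simplices (10): [0], [1], [2], [3], [4], [5], [6], [7], [8], [9]
  1-simplices (30): (30 of them)
  2-simplices (20): (20 of them)

so the chain groups are C_0 ≅ Z^10, C_1 ≅ Z^30, C_2 ≅ Z^20.

∂_1: C_1 → C_0 sends each edge [p,q] (with p < q) to q − p. For instance
  ∂[2,5] = [5] − [2].
The resulting 10×30 matrix has rank 9, and its Smith normal form has invariant factors (1,1,1,1,1,1,1,1,1).

Boundary ∂_2: C_2 → C_1 maps a triangle to the signed sum of its edges. For instance
  ∂[1,2,4] = [2,4] − [1,4] + [1,2],
  ∂[0,1,9] = [1,9] − [0,9] + [0,1].
As a 30×20 matrix over Z this has rank 20, with invariant factors (1,1,1,1,1,1,1,1,1,1,1,1,1,1,1,1,1,1,1,2).

Computing H_k = (kernel of ∂_k) / (image of ∂_{k+1}):

  H_0: rank C_0 − rank ∂_1 = 10 − 9 = 1, and the invariant factors of ∂_1 are all 1, so H_0 ≅ Z.

(K is a triangulation of the Klein bottle.)

H_0 ≅ Z.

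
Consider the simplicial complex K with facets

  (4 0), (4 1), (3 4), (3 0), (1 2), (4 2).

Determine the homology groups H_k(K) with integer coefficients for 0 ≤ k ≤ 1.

We work with the vertex ordering 0 < 1 < 2 < 3 < 4. The simplices of K, each written with vertices in increasing order, are:

  0-simplices (5): [0], [1], [2], [3], [4]
  1-simplices (6): [0,3], [0,4], [1,2], [1,4], [2,4], [3,4]

Hence C_0 ≅ Z^5, C_1 ≅ Z^6.

Boundary ∂_1: C_1 → C_0 sends each edge [p,q] (with p < q) to q − p. For instance
  ∂[3,4] = [4] − [3].
The 5×6 boundary matrix has rank 4 and Smith normal form diag(1,1,1,1).

Reading off H_k = ker ∂_k / im ∂_{k+1}:

  H_0: rank C_0 − rank ∂_1 = 5 − 4 = 1, and the invariant factors of ∂_1 are all 1, so H_0 ≅ Z.
  H_1: rank ker ∂_1 − rank ∂_2 = (6 − 4) − 0 = 2, and there is no ∂_2, so H_1 ≅ Z^2.

(K is a triangulation of a wedge of 2 circles.)

H_0 = Z,  H_1 = Z^2.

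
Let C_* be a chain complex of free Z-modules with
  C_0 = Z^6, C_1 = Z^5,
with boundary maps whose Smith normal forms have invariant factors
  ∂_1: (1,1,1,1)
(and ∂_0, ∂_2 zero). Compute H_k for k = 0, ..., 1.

H_0 = Z^2,  H_1 = Z.

H_0: b_0 = 6 − 0 − 4 = 2; torsion from ∂_1 factors > 1: none. So H_0 = Z^2.
H_1: b_1 = 5 − 4 − 0 = 1; torsion from ∂_2 factors > 1: none. So H_1 = Z.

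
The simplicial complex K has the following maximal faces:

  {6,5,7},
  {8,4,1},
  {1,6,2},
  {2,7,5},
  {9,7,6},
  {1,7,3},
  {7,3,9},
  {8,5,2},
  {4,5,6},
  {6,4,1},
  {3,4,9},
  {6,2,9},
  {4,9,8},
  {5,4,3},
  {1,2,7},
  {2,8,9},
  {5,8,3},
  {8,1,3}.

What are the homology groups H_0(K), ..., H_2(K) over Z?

H_0 ≅ Z,  H_1 ≅ Z ⊕ Z_2,  H_2 = 0.

Order the vertices as 1 < 2 < 3 < 4 < 5 < 6 < 7 < 8 < 9. Listing each simplex with vertices in this order, K has dimension 2 with simplices:

  0-simplices (9): [1], [2], [3], [4], [5], [6], [7], [8], [9]
  1-simplices (27): (27 of them)
  2-simplices (18): [1,2,6], [1,2,7], [1,3,7], [1,3,8], [1,4,6], [1,4,8], [2,5,7], [2,5,8], [2,6,9], [2,8,9], [3,4,5], [3,4,9], [3,5,8], [3,7,9], [4,5,6], [4,8,9], [5,6,7], [6,7,9]

so the chain groups are C_0 ≅ Z^9, C_1 ≅ Z^27, C_2 ≅ Z^18.

∂_1: C_1 → C_0 is given by ∂[p,q] = [q] − [p]. For instance
  ∂[1,8] = [8] − [1].
The 9×27 boundary matrix has rank 8 and Smith normal form diag(1,1,1,1,1,1,1,1).

∂_2: C_2 → C_1 acts by ∂[p,q,r] = [q,r] − [p,r] + [p,q]. For instance
  ∂[4,8,9] = [8,9] − [4,9] + [4,8],
  ∂[2,6,9] = [6,9] − [2,9] + [2,6].
This gives a 27×18 integer matrix of rank 18; reducing to Smith normal form yields diagonal entries (1,1,1,1,1,1,1,1,1,1,1,1,1,1,1,1,1,2).

From H_k ≅ ker(∂_k) / im(∂_{k+1}) we obtain:

  H_0: rank C_0 − rank ∂_1 = 9 − 8 = 1, and the invariant factors of ∂_1 are all 1, so H_0 = Z.
  H_1: rank ker ∂_1 − rank ∂_2 = (27 − 8) − 18 = 1, and ∂_2 has invariant factor 2 > 1, so H_1 = Z ⊕ Z_2.
  H_2: rank ker ∂_2 − rank ∂_3 = (18 − 18) − 0 = 0, and there is no ∂_3, so H_2 = 0.

(K is a triangulation of the Klein bottle.)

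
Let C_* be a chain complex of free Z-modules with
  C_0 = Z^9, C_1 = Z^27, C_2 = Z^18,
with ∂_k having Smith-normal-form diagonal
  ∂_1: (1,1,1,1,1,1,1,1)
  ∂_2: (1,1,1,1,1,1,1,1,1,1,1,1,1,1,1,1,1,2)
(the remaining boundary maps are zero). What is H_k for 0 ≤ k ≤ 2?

H_0 = Z,  H_1 = Z ⊕ Z/2,  H_2 = 0.

H_0: b_0 = 9 − 0 − 8 = 1; torsion from ∂_1 factors > 1: none. So H_0 = Z.
H_1: b_1 = 27 − 8 − 18 = 1; torsion from ∂_2 factors > 1: [2]. So H_1 = Z ⊕ Z/2.
H_2: b_2 = 18 − 18 − 0 = 0; torsion from ∂_3 factors > 1: none. So H_2 = 0.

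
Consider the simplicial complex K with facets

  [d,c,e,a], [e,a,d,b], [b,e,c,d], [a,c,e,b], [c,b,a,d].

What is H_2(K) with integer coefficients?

Order the vertices as a < b < c < d < e. Listing each simplex with vertices in this order, K has dimension 3 with simplices:

  0-simplices (5): a, b, c, d, e
  1-simplices (10): ab, ac, ad, ae, bc, bd, be, cd, ce, de
  2-simplices (10): abc, abd, abe, acd, ace, ade, bcd, bce, bde, cde
  3-simplices (5): abcd, abce, abde, acde, bcde

giving chain groups C_0 ≅ Z^5, C_1 ≅ Z^10, C_2 ≅ Z^10, C_3 ≅ Z^5.

∂_1: C_1 → C_0 maps an edge to its endpoints' difference, ∂[p,q] = q − p. For instance
  ∂ac = c − a.
The 5×10 boundary matrix has rank 4 and Smith normal form diag(1,1,1,1).

Boundary ∂_2: C_2 → C_1 maps a triangle to the signed sum of its edges. For instance
  ∂ade = de − ae + ad,
  ∂abd = bd − ad + ab.
The resulting 10×10 matrix has rank 6, and its Smith normal form has invariant factors (1,1,1,1,1,1).

Boundary ∂_3: C_3 → C_2 sends each 3-simplex σ to the alternating sum Σ_i (−1)^i (σ with its i-th vertex removed). For instance
  ∂abce = bce − ace + abe − abc,
  ∂abde = bde − ade + abe − abd.
The 10×5 boundary matrix has rank 4 and Smith normal form diag(1,1,1,1).

From H_k ≅ ker(∂_k) / im(∂_{k+1}) we obtain:

  H_2: rank ker ∂_2 − rank ∂_3 = (10 − 6) − 4 = 0, and the invariant factors of ∂_3 are all 1, so H_2 = 0.

H_2 = 0.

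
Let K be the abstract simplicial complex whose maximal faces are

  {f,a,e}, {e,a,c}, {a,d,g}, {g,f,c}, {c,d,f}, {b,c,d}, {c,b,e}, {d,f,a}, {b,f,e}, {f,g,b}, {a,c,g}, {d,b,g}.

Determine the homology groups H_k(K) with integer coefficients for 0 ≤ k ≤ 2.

H_0 = Z,  H_1 = Z/2,  H_2 = 0.

We work with the vertex ordering a < b < c < d < e < f < g. The simplices of K, each written with vertices in increasing order, are:

  0-simplices (7): a, b, c, d, e, f, g
  1-simplices (18): ac, ad, ae, af, ag, bc, bd, be, bf, bg, cd, ce, cf, cg, df, dg, ef, fg
  2-simplices (12): ace, acg, adf, adg, aef, bcd, bce, bdg, bef, bfg, cdf, cfg

Hence C_0 ≅ Z^7, C_1 ≅ Z^18, C_2 ≅ Z^12.

The boundary map ∂_1: C_1 → C_0 sends each edge [p,q] (with p < q) to q − p.
The resulting 7×18 matrix has rank 6, and its Smith normal form has invariant factors (1,1,1,1,1,1).

Boundary ∂_2: C_2 → C_1 maps a triangle to the signed sum of its edges. For instance
  ∂aef = ef − af + ae,
  ∂adg = dg − ag + ad.
The 18×12 boundary matrix has rank 12 and Smith normal form diag(1,1,1,1,1,1,1,1,1,1,1,2).

Computing H_k = (kernel of ∂_k) / (image of ∂_{k+1}):

  H_0: rank C_0 − rank ∂_1 = 7 − 6 = 1, and the invariant factors of ∂_1 are all 1, so H_0 = Z.
  H_1: rank ker ∂_1 − rank ∂_2 = (18 − 6) − 12 = 0, and ∂_2 has invariant factor 2 > 1, so H_1 = Z/2.
  H_2: rank ker ∂_2 − rank ∂_3 = (12 − 12) − 0 = 0, and there is no ∂_3, so H_2 = 0.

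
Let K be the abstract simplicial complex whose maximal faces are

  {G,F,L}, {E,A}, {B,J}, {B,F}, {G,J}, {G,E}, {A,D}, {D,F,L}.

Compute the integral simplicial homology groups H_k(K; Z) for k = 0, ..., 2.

K has 8 vertices, 11 edges, 2 triangles.
rank ∂_0 = 0, rank ∂_1 = 7 ⇒ b_0 = 8 − 0 − 7 = 1; all invariant factors of ∂_1 are 1 so no torsion. So H_0 ≅ Z.
rank ∂_1 = 7, rank ∂_2 = 2 ⇒ b_1 = 11 − 7 − 2 = 2; all invariant factors of ∂_2 are 1 so no torsion. So H_1 ≅ Z^2.
rank ∂_2 = 2, rank ∂_3 = 0 ⇒ b_2 = 2 − 2 − 0 = 0. So H_2 ≅ 0.

H_0 ≅ Z,  H_1 ≅ Z^2,  H_2 = 0.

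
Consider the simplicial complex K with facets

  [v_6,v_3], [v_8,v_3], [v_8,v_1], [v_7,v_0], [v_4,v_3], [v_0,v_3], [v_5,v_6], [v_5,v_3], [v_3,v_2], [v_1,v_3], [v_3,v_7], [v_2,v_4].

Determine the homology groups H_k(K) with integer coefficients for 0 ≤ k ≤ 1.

H_0 = Z,  H_1 = Z^4.

Take the total order v_0 < v_1 < v_2 < v_3 < v_4 < v_5 < v_6 < v_7 < v_8 on the vertex set. Then K (dimension 1) consists of the simplices:

  0-simplices (9): [v_0], [v_1], [v_2], [v_3], [v_4], [v_5], [v_6], [v_7], [v_8]
  1-simplices (12): [v_0,v_3], [v_0,v_7], [v_1,v_3], [v_1,v_8], [v_2,v_3], [v_2,v_4], [v_3,v_4], [v_3,v_5], [v_3,v_6], [v_3,v_7], [v_3,v_8], [v_5,v_6]

Hence C_0 ≅ Z^9, C_1 ≅ Z^12.

The boundary map ∂_1: C_1 → C_0 sends each edge [p,q] (with p < q) to q − p.
As a 9×12 matrix over Z this has rank 8, with invariant factors (1,1,1,1,1,1,1,1).

Now H_k = ker ∂_k / im ∂_{k+1}, so:

  H_0: rank C_0 − rank ∂_1 = 9 − 8 = 1, and the invariant factors of ∂_1 are all 1, so H_0 = Z.
  H_1: rank ker ∂_1 − rank ∂_2 = (12 − 8) − 0 = 4, and there is no ∂_2, so H_1 = Z^4.

(K is a triangulation of a wedge of 4 circles.)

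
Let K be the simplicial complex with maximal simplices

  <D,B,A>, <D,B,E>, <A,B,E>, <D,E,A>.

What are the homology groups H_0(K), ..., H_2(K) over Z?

H_0 = Z,  H_1 = 0,  H_2 = Z.

Order the vertices as A < B < D < E. Listing each simplex with vertices in this order, K has dimension 2 with simplices:

  0-simplices (4): A, B, D, E
  1-simplices (6): AB, AD, AE, BD, BE, DE
  2-simplices (4): ABD, ABE, ADE, BDE

so the chain groups are C_0 ≅ Z^4, C_1 ≅ Z^6, C_2 ≅ Z^4.

Boundary ∂_1: C_1 → C_0 is given by ∂[p,q] = [q] − [p]. For instance
  ∂BE = E − B.
This gives a 4×6 integer matrix of rank 3; reducing to Smith normal form yields diagonal entries (1,1,1).

∂_2: C_2 → C_1 maps a triangle to the signed sum of its edges. For instance
  ∂ABE = BE − AE + AB,
  ∂BDE = DE − BE + BD.
As a 6×4 matrix over Z this has rank 3, with invariant factors (1,1,1).

Computing H_k = (kernel of ∂_k) / (image of ∂_{k+1}):

  H_0: rank C_0 − rank ∂_1 = 4 − 3 = 1, and the invariant factors of ∂_1 are all 1, so H_0 ≅ Z.
  H_1: rank ker ∂_1 − rank ∂_2 = (6 − 3) − 3 = 0, and the invariant factors of ∂_2 are all 1, so H_1 ≅ 0.
  H_2: rank ker ∂_2 − rank ∂_3 = (4 − 3) − 0 = 1, and there is no ∂_3, so H_2 ≅ Z.

As a check, the Euler characteristic is 4 − 6 + 4 = 2, which agrees with 1 − 0 + 1 = 2.
(K is a triangulation of the 2-sphere S^2.)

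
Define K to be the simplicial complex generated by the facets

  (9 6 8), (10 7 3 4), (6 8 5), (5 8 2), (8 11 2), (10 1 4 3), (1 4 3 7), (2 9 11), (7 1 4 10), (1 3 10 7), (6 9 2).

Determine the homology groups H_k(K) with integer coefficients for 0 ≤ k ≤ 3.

Take the total order 1 < 2 < 3 < 4 < 5 < 6 < 7 < 8 < 9 < 10 < 11 on the vertex set. Then K (dimension 3) consists of the simplices:

  0-simplices (11): [1], [2], [3], [4], [5], [6], [7], [8], [9], [10], [11]
  1-simplices (22): [1,3], [1,4], [1,7], [1,10], [2,5], [2,6], [2,8], [2,9], [2,11], [3,4], [3,7], [3,10], [4,7], [4,10], [5,6], [5,8], [6,8], [6,9], [7,10], [8,9], [8,11], [9,11]
  2-simplices (16): [1,3,4], [1,3,7], [1,3,10], [1,4,7], [1,4,10], [1,7,10], [2,5,8], [2,6,9], [2,8,11], [2,9,11], [3,4,7], [3,4,10], [3,7,10], [4,7,10], [5,6,8], [6,8,9]
  3-simplices (5): [1,3,4,7], [1,3,4,10], [1,3,7,10], [1,4,7,10], [3,4,7,10]

so the chain groups are C_0 ≅ Z^11, C_1 ≅ Z^22, C_2 ≅ Z^16, C_3 ≅ Z^5.

∂_1: C_1 → C_0 is given by ∂[p,q] = [q] − [p]. For instance
  ∂[4,7] = [7] − [4].
This gives a 11×22 integer matrix of rank 9; reducing to Smith normal form yields diagonal entries (1,1,1,1,1,1,1,1,1).

The boundary map ∂_2: C_2 → C_1 maps a triangle to the signed sum of its edges. For instance
  ∂[4,7,10] = [7,10] − [4,10] + [4,7],
  ∂[1,7,10] = [7,10] − [1,10] + [1,7].
The resulting 22×16 matrix has rank 12, and its Smith normal form has invariant factors (1,1,1,1,1,1,1,1,1,1,1,1).

Boundary ∂_3: C_3 → C_2 sends each 3-simplex σ to the alternating sum Σ_i (−1)^i (σ with its i-th vertex removed). For instance
  ∂[1,3,7,10] = [3,7,10] − [1,7,10] + [1,3,10] − [1,3,7],
  ∂[1,4,7,10] = [4,7,10] − [1,7,10] + [1,4,10] − [1,4,7].
The resulting 16×5 matrix has rank 4, and its Smith normal form has invariant factors (1,1,1,1).

Now H_k = ker ∂_k / im ∂_{k+1}, so:

  H_0: rank C_0 − rank ∂_1 = 11 − 9 = 2, and the invariant factors of ∂_1 are all 1, so H_0 ≅ Z^2.
  H_1: rank ker ∂_1 − rank ∂_2 = (22 − 9) − 12 = 1, and the invariant factors of ∂_2 are all 1, so H_1 ≅ Z.
  H_2: rank ker ∂_2 − rank ∂_3 = (16 − 12) − 4 = 0, and the invariant factors of ∂_3 are all 1, so H_2 ≅ 0.
  H_3: rank ker ∂_3 − rank ∂_4 = (5 − 4) − 0 = 1, and there is no ∂_4, so H_3 ≅ Z.

H_0 ≅ Z^2,  H_1 ≅ Z,  H_2 = 0,  H_3 ≅ Z.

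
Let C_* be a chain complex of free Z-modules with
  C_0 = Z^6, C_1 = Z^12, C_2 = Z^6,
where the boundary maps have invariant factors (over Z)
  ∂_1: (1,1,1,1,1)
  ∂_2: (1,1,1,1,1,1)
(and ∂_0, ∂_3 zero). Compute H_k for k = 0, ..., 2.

H_0 ≅ Z,  H_1 ≅ Z,  H_2 = 0.

H_0: b_0 = 6 − 0 − 5 = 1; torsion from ∂_1 factors > 1: none. So H_0 ≅ Z.
H_1: b_1 = 12 − 5 − 6 = 1; torsion from ∂_2 factors > 1: none. So H_1 ≅ Z.
H_2: b_2 = 6 − 6 − 0 = 0; torsion from ∂_3 factors > 1: none. So H_2 ≅ 0.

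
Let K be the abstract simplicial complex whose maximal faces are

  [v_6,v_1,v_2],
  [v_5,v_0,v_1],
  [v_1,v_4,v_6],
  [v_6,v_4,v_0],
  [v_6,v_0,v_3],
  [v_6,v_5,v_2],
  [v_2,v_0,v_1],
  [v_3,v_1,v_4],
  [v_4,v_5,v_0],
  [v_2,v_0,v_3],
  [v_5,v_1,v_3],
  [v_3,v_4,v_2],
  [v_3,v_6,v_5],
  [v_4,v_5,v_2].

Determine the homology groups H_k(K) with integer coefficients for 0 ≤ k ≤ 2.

H_0 ≅ Z,  H_1 ≅ Z^2,  H_2 ≅ Z.

We work with the vertex ordering v_0 < v_1 < v_2 < v_3 < v_4 < v_5 < v_6. The simplices of K, each written with vertices in increasing order, are:

  0-simplices (7): [v_0], [v_1], [v_2], [v_3], [v_4], [v_5], [v_6]
  1-simplices (21): (21 of them)
  2-simplices (14): (14 of them)

Hence C_0 ≅ Z^7, C_1 ≅ Z^21, C_2 ≅ Z^14.

∂_1: C_1 → C_0 maps an edge to its endpoints' difference, ∂[p,q] = q − p. For instance
  ∂[v_0,v_1] = [v_1] − [v_0].
The resulting 7×21 matrix has rank 6, and its Smith normal form has invariant factors (1,1,1,1,1,1).

∂_2: C_2 → C_1 maps a triangle to the signed sum of its edges. For instance
  ∂[v_2,v_4,v_5] = [v_4,v_5] − [v_2,v_5] + [v_2,v_4],
  ∂[v_1,v_4,v_6] = [v_4,v_6] − [v_1,v_6] + [v_1,v_4].
As a 21×14 matrix over Z this has rank 13, with invariant factors (1,1,1,1,1,1,1,1,1,1,1,1,1).

Computing H_k = (kernel of ∂_k) / (image of ∂_{k+1}):

  H_0: rank C_0 − rank ∂_1 = 7 − 6 = 1, and the invariant factors of ∂_1 are all 1, so H_0 ≅ Z.
  H_1: rank ker ∂_1 − rank ∂_2 = (21 − 6) − 13 = 2, and the invariant factors of ∂_2 are all 1, so H_1 ≅ Z^2.
  H_2: rank ker ∂_2 − rank ∂_3 = (14 − 13) − 0 = 1, and there is no ∂_3, so H_2 ≅ Z.

(K is a triangulation of the torus T^2.)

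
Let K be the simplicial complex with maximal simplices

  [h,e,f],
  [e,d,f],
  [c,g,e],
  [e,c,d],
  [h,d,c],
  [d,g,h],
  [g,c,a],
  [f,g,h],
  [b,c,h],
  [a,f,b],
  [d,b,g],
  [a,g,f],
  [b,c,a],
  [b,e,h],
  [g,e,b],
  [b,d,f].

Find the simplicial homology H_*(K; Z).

K has 8 vertices, 24 edges, 16 triangles.
rank ∂_0 = 0, rank ∂_1 = 7 ⇒ b_0 = 8 − 0 − 7 = 1; all invariant factors of ∂_1 are 1 so no torsion. So H_0 = Z.
rank ∂_1 = 7, rank ∂_2 = 15 ⇒ b_1 = 24 − 7 − 15 = 2; all invariant factors of ∂_2 are 1 so no torsion. So H_1 = Z^2.
rank ∂_2 = 15, rank ∂_3 = 0 ⇒ b_2 = 16 − 15 − 0 = 1. So H_2 = Z.

H_0 = Z,  H_1 = Z^2,  H_2 = Z.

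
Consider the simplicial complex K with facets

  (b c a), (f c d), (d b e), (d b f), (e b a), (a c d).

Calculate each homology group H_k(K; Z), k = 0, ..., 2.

Take the total order a < b < c < d < e < f on the vertex set. Then K (dimension 2) consists of the simplices:

  0-simplices (6): a, b, c, d, e, f
  1-simplices (12): ab, ac, ad, ae, bc, bd, be, bf, cd, cf, de, df
  2-simplices (6): abc, abe, acd, bde, bdf, cdf

so the chain groups are C_0 ≅ Z^6, C_1 ≅ Z^12, C_2 ≅ Z^6.

Boundary ∂_1: C_1 → C_0 maps an edge to its endpoints' difference, ∂[p,q] = q − p. For instance
  ∂ad = d − a.
As a 6×12 matrix over Z this has rank 5, with invariant factors (1,1,1,1,1).

Boundary ∂_2: C_2 → C_1 sends each 2-simplex [p,q,r] to [q,r] − [p,r] + [p,q]. For instance
  ∂bde = de − be + bd,
  ∂cdf = df − cf + cd.
As a 12×6 matrix over Z this has rank 6, with invariant factors (1,1,1,1,1,1).

Now H_k = ker ∂_k / im ∂_{k+1}, so:

  H_0: rank C_0 − rank ∂_1 = 6 − 5 = 1, and the invariant factors of ∂_1 are all 1, so H_0 ≅ Z.
  H_1: rank ker ∂_1 − rank ∂_2 = (12 − 5) − 6 = 1, and the invariant factors of ∂_2 are all 1, so H_1 ≅ Z.
  H_2: rank ker ∂_2 − rank ∂_3 = (6 − 6) − 0 = 0, and there is no ∂_3, so H_2 ≅ 0.

As a check, the Euler characteristic is 6 − 12 + 6 = 0, which agrees with 1 − 1 + 0 = 0.

H_0 ≅ Z,  H_1 ≅ Z,  H_2 = 0.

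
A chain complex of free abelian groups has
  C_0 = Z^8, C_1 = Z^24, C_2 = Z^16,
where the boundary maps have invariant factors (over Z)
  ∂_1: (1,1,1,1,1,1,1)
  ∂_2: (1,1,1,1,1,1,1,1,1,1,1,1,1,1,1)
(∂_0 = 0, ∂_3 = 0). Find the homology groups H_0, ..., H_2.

H_0 = Z,  H_1 = Z^2,  H_2 = Z.

H_0: b_0 = 8 − 0 − 7 = 1; torsion from ∂_1 factors > 1: none. So H_0 = Z.
H_1: b_1 = 24 − 7 − 15 = 2; torsion from ∂_2 factors > 1: none. So H_1 = Z^2.
H_2: b_2 = 16 − 15 − 0 = 1; torsion from ∂_3 factors > 1: none. So H_2 = Z.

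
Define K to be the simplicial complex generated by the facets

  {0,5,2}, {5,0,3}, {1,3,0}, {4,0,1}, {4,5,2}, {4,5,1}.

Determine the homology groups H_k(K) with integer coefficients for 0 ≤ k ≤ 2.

H_0 ≅ Z,  H_1 ≅ Z,  H_2 = 0.

K has 6 vertices, 12 edges, 6 triangles.
rank ∂_0 = 0, rank ∂_1 = 5 ⇒ b_0 = 6 − 0 − 5 = 1; all invariant factors of ∂_1 are 1 so no torsion. So H_0 ≅ Z.
rank ∂_1 = 5, rank ∂_2 = 6 ⇒ b_1 = 12 − 5 − 6 = 1; all invariant factors of ∂_2 are 1 so no torsion. So H_1 ≅ Z.
rank ∂_2 = 6, rank ∂_3 = 0 ⇒ b_2 = 6 − 6 − 0 = 0. So H_2 ≅ 0.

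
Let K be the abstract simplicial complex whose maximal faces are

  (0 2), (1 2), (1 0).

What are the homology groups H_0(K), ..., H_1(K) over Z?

Take the total order 0 < 1 < 2 on the vertex set. Then K (dimension 1) consists of the simplices:

  0-simplices (3): [0], [1], [2]
  1-simplices (3): [0,1], [0,2], [1,2]

giving chain groups C_0 ≅ Z^3, C_1 ≅ Z^3.

Boundary ∂_1: C_1 → C_0 is given by ∂[p,q] = [q] − [p]. For instance
  ∂[0,1] = [1] − [0].
The 3×3 boundary matrix has rank 2 and Smith normal form diag(1,1).

From H_k ≅ ker(∂_k) / im(∂_{k+1}) we obtain:

  H_0: rank C_0 − rank ∂_1 = 3 − 2 = 1, and the invariant factors of ∂_1 are all 1, so H_0 = Z.
  H_1: rank ker ∂_1 − rank ∂_2 = (3 − 2) − 0 = 1, and there is no ∂_2, so H_1 = Z.

H_0 = Z,  H_1 = Z.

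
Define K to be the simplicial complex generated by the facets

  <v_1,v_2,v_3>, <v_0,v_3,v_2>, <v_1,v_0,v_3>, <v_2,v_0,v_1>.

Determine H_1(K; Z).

K has 4 vertices, 6 edges, 4 triangles.
rank ∂_1 = 3, rank ∂_2 = 3 ⇒ b_1 = 6 − 3 − 3 = 0; all invariant factors of ∂_2 are 1 so no torsion. So H_1 = 0.

H_1 = 0.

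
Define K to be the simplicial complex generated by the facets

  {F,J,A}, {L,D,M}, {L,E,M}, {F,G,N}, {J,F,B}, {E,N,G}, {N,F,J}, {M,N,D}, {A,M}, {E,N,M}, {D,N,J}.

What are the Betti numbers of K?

K has 10 vertices, 20 edges, 10 triangles.
rank ∂_0 = 0, rank ∂_1 = 9 ⇒ b_0 = 10 − 0 − 9 = 1; all invariant factors of ∂_1 are 1 so no torsion. So H_0 ≅ Z.
rank ∂_1 = 9, rank ∂_2 = 10 ⇒ b_1 = 20 − 9 − 10 = 1; all invariant factors of ∂_2 are 1 so no torsion. So H_1 ≅ Z.
rank ∂_2 = 10, rank ∂_3 = 0 ⇒ b_2 = 10 − 10 − 0 = 0. So H_2 ≅ 0.

b_0 = 1, b_1 = 1, b_2 = 0.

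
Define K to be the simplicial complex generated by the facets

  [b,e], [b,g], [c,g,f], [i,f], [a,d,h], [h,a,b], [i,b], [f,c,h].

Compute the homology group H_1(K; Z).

H_1 = Z^2.

Fix the vertex order a < b < c < d < e < f < g < h < i and write every simplex with vertices in increasing order. Then dim K = 2 and the simplices of K are:

  0-simplices (9): a, b, c, d, e, f, g, h, i
  1-simplices (14): ab, ad, ah, be, bg, bh, bi, cf, cg, ch, dh, fg, fh, fi
  2-simplices (4): abh, adh, cfg, cfh

so the chain groups are C_0 ≅ Z^9, C_1 ≅ Z^14, C_2 ≅ Z^4.

∂_1: C_1 → C_0 is given by ∂[p,q] = [q] − [p].
As a 9×14 matrix over Z this has rank 8, with invariant factors (1,1,1,1,1,1,1,1).

Boundary ∂_2: C_2 → C_1 acts by ∂[p,q,r] = [q,r] − [p,r] + [p,q]. For instance
  ∂cfh = fh − ch + cf,
  ∂abh = bh − ah + ab.
The resulting 14×4 matrix has rank 4, and its Smith normal form has invariant factors (1,1,1,1).

Computing H_k = (kernel of ∂_k) / (image of ∂_{k+1}):

  H_1: rank ker ∂_1 − rank ∂_2 = (14 − 8) − 4 = 2, and the invariant factors of ∂_2 are all 1, so H_1 ≅ Z^2.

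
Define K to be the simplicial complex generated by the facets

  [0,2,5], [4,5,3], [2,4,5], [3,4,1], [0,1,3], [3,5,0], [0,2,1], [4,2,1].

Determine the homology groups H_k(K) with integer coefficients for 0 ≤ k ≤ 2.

K has 6 vertices, 12 edges, 8 triangles.
rank ∂_0 = 0, rank ∂_1 = 5 ⇒ b_0 = 6 − 0 − 5 = 1; all invariant factors of ∂_1 are 1 so no torsion. So H_0 = Z.
rank ∂_1 = 5, rank ∂_2 = 7 ⇒ b_1 = 12 − 5 − 7 = 0; all invariant factors of ∂_2 are 1 so no torsion. So H_1 = 0.
rank ∂_2 = 7, rank ∂_3 = 0 ⇒ b_2 = 8 − 7 − 0 = 1. So H_2 = Z.

H_0 ≅ Z,  H_1 = 0,  H_2 ≅ Z.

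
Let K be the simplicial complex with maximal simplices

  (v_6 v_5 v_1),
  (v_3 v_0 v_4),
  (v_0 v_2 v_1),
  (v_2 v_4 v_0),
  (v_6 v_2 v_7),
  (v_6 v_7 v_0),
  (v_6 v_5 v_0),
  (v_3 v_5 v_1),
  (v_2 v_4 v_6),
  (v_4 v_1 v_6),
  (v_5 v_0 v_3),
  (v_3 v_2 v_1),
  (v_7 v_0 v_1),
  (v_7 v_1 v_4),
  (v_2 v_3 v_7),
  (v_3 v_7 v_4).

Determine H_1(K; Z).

Order the vertices as v_0 < v_1 < v_2 < v_3 < v_4 < v_5 < v_6 < v_7. Listing each simplex with vertices in this order, K has dimension 2 with simplices:

  0-simplices (8): [v_0], [v_1], [v_2], [v_3], [v_4], [v_5], [v_6], [v_7]
  1-simplices (24): (24 of them)
  2-simplices (16): (16 of them)

Hence C_0 ≅ Z^8, C_1 ≅ Z^24, C_2 ≅ Z^16.

Boundary ∂_1: C_1 → C_0 sends each edge [p,q] (with p < q) to q − p.
This gives a 8×24 integer matrix of rank 7; reducing to Smith normal form yields diagonal entries (1,1,1,1,1,1,1).

The boundary map ∂_2: C_2 → C_1 sends each 2-simplex [p,q,r] to [q,r] − [p,r] + [p,q]. For instance
  ∂[v_2,v_3,v_7] = [v_3,v_7] − [v_2,v_7] + [v_2,v_3],
  ∂[v_1,v_3,v_5] = [v_3,v_5] − [v_1,v_5] + [v_1,v_3].
As a 24×16 matrix over Z this has rank 15, with invariant factors (1,1,1,1,1,1,1,1,1,1,1,1,1,1,1).

From H_k ≅ ker(∂_k) / im(∂_{k+1}) we obtain:

  H_1: rank ker ∂_1 − rank ∂_2 = (24 − 7) − 15 = 2, and the invariant factors of ∂_2 are all 1, so H_1 = Z^2.

(K is a triangulation of the torus T^2.)

H_1 = Z^2.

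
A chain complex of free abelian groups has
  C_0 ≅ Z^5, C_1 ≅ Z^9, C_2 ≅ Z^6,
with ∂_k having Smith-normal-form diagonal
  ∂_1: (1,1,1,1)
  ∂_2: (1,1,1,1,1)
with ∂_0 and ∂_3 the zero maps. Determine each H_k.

H_0 = Z,  H_1 = 0,  H_2 = Z.

H_0: b_0 = 5 − 0 − 4 = 1; torsion from ∂_1 factors > 1: none. So H_0 = Z.
H_1: b_1 = 9 − 4 − 5 = 0; torsion from ∂_2 factors > 1: none. So H_1 = 0.
H_2: b_2 = 6 − 5 − 0 = 1; torsion from ∂_3 factors > 1: none. So H_2 = Z.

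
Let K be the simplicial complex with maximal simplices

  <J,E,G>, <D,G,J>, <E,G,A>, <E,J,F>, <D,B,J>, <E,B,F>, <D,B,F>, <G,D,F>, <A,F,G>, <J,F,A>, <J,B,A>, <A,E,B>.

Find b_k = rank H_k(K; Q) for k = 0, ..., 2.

b_0 = 1, b_1 = 0, b_2 = 0.

Take the total order A < B < D < E < F < G < J on the vertex set. Then K (dimension 2) consists of the simplices:

  0-simplices (7): A, B, D, E, F, G, J
  1-simplices (18): AB, AE, AF, AG, AJ, BD, BE, BF, BJ, DF, DG, DJ, EF, EG, EJ, FG, FJ, GJ
  2-simplices (12): ABE, ABJ, AEG, AFG, AFJ, BDF, BDJ, BEF, DFG, DGJ, EFJ, EGJ

so the chain groups are C_0 ≅ Z^7, C_1 ≅ Z^18, C_2 ≅ Z^12.

The boundary map ∂_1: C_1 → C_0 maps an edge to its endpoints' difference, ∂[p,q] = q − p.
The 7×18 boundary matrix has rank 6 and Smith normal form diag(1,1,1,1,1,1).

The boundary map ∂_2: C_2 → C_1 sends each 2-simplex [p,q,r] to [q,r] − [p,r] + [p,q]. For instance
  ∂BDJ = DJ − BJ + BD,
  ∂BEF = EF − BF + BE.
This gives a 18×12 integer matrix of rank 12; reducing to Smith normal form yields diagonal entries (1,1,1,1,1,1,1,1,1,1,1,2).

Now H_k = ker ∂_k / im ∂_{k+1}, so:

  H_0: rank C_0 − rank ∂_1 = 7 − 6 = 1, and the invariant factors of ∂_1 are all 1, so H_0 ≅ Z.
  H_1: rank ker ∂_1 − rank ∂_2 = (18 − 6) − 12 = 0, and ∂_2 has invariant factor 2 > 1, so H_1 ≅ Z/2Z.
  H_2: rank ker ∂_2 − rank ∂_3 = (12 − 12) − 0 = 0, and there is no ∂_3, so H_2 ≅ 0.

As a check, the Euler characteristic is 7 − 18 + 12 = 1, which agrees with 1 − 0 + 0 = 1.
(K is a triangulation of the real projective plane RP^2.)

Hence the Betti numbers are b_0 = 1, b_1 = 0, b_2 = 0.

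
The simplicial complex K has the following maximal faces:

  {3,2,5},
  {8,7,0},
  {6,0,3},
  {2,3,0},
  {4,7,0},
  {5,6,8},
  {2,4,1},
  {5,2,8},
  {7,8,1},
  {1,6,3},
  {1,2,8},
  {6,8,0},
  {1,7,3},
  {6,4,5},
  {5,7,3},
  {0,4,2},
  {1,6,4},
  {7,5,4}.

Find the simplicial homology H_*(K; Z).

Take the total order 0 < 1 < 2 < 3 < 4 < 5 < 6 < 7 < 8 on the vertex set. Then K (dimension 2) consists of the simplices:

  0-simplices (9): [0], [1], [2], [3], [4], [5], [6], [7], [8]
  1-simplices (27): (27 of them)
  2-simplices (18): [0,2,3], [0,2,4], [0,3,6], [0,4,7], [0,6,8], [0,7,8], [1,2,4], [1,2,8], [1,3,6], [1,3,7], [1,4,6], [1,7,8], [2,3,5], [2,5,8], [3,5,7], [4,5,6], [4,5,7], [5,6,8]

so the chain groups are C_0 ≅ Z^9, C_1 ≅ Z^27, C_2 ≅ Z^18.

Boundary ∂_1: C_1 → C_0 maps an edge to its endpoints' difference, ∂[p,q] = q − p. For instance
  ∂[0,3] = [3] − [0].
The resulting 9×27 matrix has rank 8, and its Smith normal form has invariant factors (1,1,1,1,1,1,1,1).

∂_2: C_2 → C_1 sends each 2-simplex [p,q,r] to [q,r] − [p,r] + [p,q]. For instance
  ∂[3,5,7] = [5,7] − [3,7] + [3,5],
  ∂[1,2,8] = [2,8] − [1,8] + [1,2].
As a 27×18 matrix over Z this has rank 17, with invariant factors (1,1,1,1,1,1,1,1,1,1,1,1,1,1,1,1,1).

From H_k ≅ ker(∂_k) / im(∂_{k+1}) we obtain:

  H_0: rank C_0 − rank ∂_1 = 9 − 8 = 1, and the invariant factors of ∂_1 are all 1, so H_0 = Z.
  H_1: rank ker ∂_1 − rank ∂_2 = (27 − 8) − 17 = 2, and the invariant factors of ∂_2 are all 1, so H_1 = Z^2.
  H_2: rank ker ∂_2 − rank ∂_3 = (18 − 17) − 0 = 1, and there is no ∂_3, so H_2 = Z.

H_0 = Z,  H_1 = Z^2,  H_2 = Z.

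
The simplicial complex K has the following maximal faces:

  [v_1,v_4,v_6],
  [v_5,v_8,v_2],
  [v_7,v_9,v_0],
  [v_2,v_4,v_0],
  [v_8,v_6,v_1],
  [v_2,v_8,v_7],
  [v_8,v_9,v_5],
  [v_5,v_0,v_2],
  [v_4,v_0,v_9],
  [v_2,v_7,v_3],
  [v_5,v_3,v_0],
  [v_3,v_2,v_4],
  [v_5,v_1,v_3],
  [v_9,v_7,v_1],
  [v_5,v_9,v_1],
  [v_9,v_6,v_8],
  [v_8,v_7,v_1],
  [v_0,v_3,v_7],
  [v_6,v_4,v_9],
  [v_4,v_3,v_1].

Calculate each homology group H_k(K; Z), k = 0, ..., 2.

H_0 = Z,  H_1 = Z ⊕ Z/2Z,  H_2 = 0.

K has 10 vertices, 30 edges, 20 triangles.
rank ∂_0 = 0, rank ∂_1 = 9 ⇒ b_0 = 10 − 0 − 9 = 1; all invariant factors of ∂_1 are 1 so no torsion. So H_0 = Z.
rank ∂_1 = 9, rank ∂_2 = 20 ⇒ b_1 = 30 − 9 − 20 = 1; ∂_2 has invariant factor(s) [2] giving torsion. So H_1 = Z ⊕ Z/2Z.
rank ∂_2 = 20, rank ∂_3 = 0 ⇒ b_2 = 20 − 20 − 0 = 0. So H_2 = 0.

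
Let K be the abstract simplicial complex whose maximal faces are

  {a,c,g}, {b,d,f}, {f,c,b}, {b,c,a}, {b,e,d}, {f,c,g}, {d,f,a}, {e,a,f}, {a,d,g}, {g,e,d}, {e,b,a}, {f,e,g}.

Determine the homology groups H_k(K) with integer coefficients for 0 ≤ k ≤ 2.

Take the total order a < b < c < d < e < f < g on the vertex set. Then K (dimension 2) consists of the simplices:

  0-simplices (7): a, b, c, d, e, f, g
  1-simplices (18): ab, ac, ad, ae, af, ag, bc, bd, be, bf, cf, cg, de, df, dg, ef, eg, fg
  2-simplices (12): abc, abe, acg, adf, adg, aef, bcf, bde, bdf, cfg, deg, efg

giving chain groups C_0 ≅ Z^7, C_1 ≅ Z^18, C_2 ≅ Z^12.

Boundary ∂_1: C_1 → C_0 sends each edge [p,q] (with p < q) to q − p. For instance
  ∂bc = c − b.
This gives a 7×18 integer matrix of rank 6; reducing to Smith normal form yields diagonal entries (1,1,1,1,1,1).

Boundary ∂_2: C_2 → C_1 acts by ∂[p,q,r] = [q,r] − [p,r] + [p,q]. For instance
  ∂efg = fg − eg + ef,
  ∂bdf = df − bf + bd.
The resulting 18×12 matrix has rank 12, and its Smith normal form has invariant factors (1,1,1,1,1,1,1,1,1,1,1,2).

From H_k ≅ ker(∂_k) / im(∂_{k+1}) we obtain:

  H_0: rank C_0 − rank ∂_1 = 7 − 6 = 1, and the invariant factors of ∂_1 are all 1, so H_0 = Z.
  H_1: rank ker ∂_1 − rank ∂_2 = (18 − 6) − 12 = 0, and ∂_2 has invariant factor 2 > 1, so H_1 = Z/2Z.
  H_2: rank ker ∂_2 − rank ∂_3 = (12 − 12) − 0 = 0, and there is no ∂_3, so H_2 = 0.

As a check, the Euler characteristic is 7 − 18 + 12 = 1, which agrees with 1 − 0 + 0 = 1.

H_0 = Z,  H_1 = Z/2Z,  H_2 = 0.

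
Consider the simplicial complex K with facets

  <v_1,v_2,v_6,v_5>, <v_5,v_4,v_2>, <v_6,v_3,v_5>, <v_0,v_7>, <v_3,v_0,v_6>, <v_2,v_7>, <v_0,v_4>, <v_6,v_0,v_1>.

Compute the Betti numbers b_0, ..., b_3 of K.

b_0 = 1, b_1 = 2, b_2 = 0, b_3 = 0.

Order the vertices as v_0 < v_1 < v_2 < v_3 < v_4 < v_5 < v_6 < v_7. Listing each simplex with vertices in this order, K has dimension 3 with simplices:

  0-simplices (8): [v_0], [v_1], [v_2], [v_3], [v_4], [v_5], [v_6], [v_7]
  1-simplices (16): (16 of them)
  2-simplices (8): [v_0,v_1,v_6], [v_0,v_3,v_6], [v_1,v_2,v_5], [v_1,v_2,v_6], [v_1,v_5,v_6], [v_2,v_4,v_5], [v_2,v_5,v_6], [v_3,v_5,v_6]
  3-simplices (1): [v_1,v_2,v_5,v_6]

Hence C_0 ≅ Z^8, C_1 ≅ Z^16, C_2 ≅ Z^8, C_3 ≅ Z^1.

Boundary ∂_1: C_1 → C_0 is given by ∂[p,q] = [q] − [p].
The 8×16 boundary matrix has rank 7 and Smith normal form diag(1,1,1,1,1,1,1).

∂_2: C_2 → C_1 sends each 2-simplex [p,q,r] to [q,r] − [p,r] + [p,q]. For instance
  ∂[v_1,v_2,v_5] = [v_2,v_5] − [v_1,v_5] + [v_1,v_2],
  ∂[v_1,v_2,v_6] = [v_2,v_6] − [v_1,v_6] + [v_1,v_2].
The 16×8 boundary matrix has rank 7 and Smith normal form diag(1,1,1,1,1,1,1).

Boundary ∂_3: C_3 → C_2 sends each 3-simplex σ to the alternating sum Σ_i (−1)^i (σ with its i-th vertex removed). For instance
  ∂[v_1,v_2,v_5,v_6] = [v_2,v_5,v_6] − [v_1,v_5,v_6] + [v_1,v_2,v_6] − [v_1,v_2,v_5].
As a 8×1 matrix over Z this has rank 1, with invariant factors (1).

Now H_k = ker ∂_k / im ∂_{k+1}, so:

  H_0: rank C_0 − rank ∂_1 = 8 − 7 = 1, and the invariant factors of ∂_1 are all 1, so H_0 = Z.
  H_1: rank ker ∂_1 − rank ∂_2 = (16 − 7) − 7 = 2, and the invariant factors of ∂_2 are all 1, so H_1 = Z^2.
  H_2: rank ker ∂_2 − rank ∂_3 = (8 − 7) − 1 = 0, and the invariant factors of ∂_3 are all 1, so H_2 = 0.
  H_3: rank ker ∂_3 − rank ∂_4 = (1 − 1) − 0 = 0, and there is no ∂_4, so H_3 = 0.

Hence the Betti numbers are b_0 = 1, b_1 = 2, b_2 = 0, b_3 = 0.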